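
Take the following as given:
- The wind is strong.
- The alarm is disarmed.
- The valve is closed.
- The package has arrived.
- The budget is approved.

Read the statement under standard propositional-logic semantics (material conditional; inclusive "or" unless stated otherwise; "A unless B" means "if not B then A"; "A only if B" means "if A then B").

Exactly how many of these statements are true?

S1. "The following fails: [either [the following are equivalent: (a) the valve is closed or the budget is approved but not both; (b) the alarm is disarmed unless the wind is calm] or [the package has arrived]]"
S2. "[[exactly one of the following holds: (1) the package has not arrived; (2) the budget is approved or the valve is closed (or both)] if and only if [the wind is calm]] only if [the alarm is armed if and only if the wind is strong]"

Let R = "the valve is open" (False), U = "the budget is approved" (True), Q = "the alarm is armed" (False), P = "the wind is strong" (True), S = "the package has arrived" (True).

S1: This is not (((not R xor U) iff (not Q or not P)) or S).

not R = not False = True
not R xor U = True xor True = False
not Q = not False = True
not P = not True = False
not Q or not P = True or False = True
(not R xor U) iff (not Q or not P) = False iff True = False
((not R xor U) iff (not Q or not P)) or S = False or True = True
not (((not R xor U) iff (not Q or not P)) or S) = not True = False
Thus S1 is false.

S2: Formalization: ((not S xor (U or not R)) iff not P) -> (Q iff P)

not S = not True = False
not R = not False = True
U or not R = True or True = True
not S xor (U or not R) = False xor True = True
not P = not True = False
(not S xor (U or not R)) iff not P = True iff False = False
Q iff P = False iff True = False
((not S xor (U or not R)) iff not P) -> (Q iff P) = False -> False = True
Thus S2 is true.

Count: 1.

1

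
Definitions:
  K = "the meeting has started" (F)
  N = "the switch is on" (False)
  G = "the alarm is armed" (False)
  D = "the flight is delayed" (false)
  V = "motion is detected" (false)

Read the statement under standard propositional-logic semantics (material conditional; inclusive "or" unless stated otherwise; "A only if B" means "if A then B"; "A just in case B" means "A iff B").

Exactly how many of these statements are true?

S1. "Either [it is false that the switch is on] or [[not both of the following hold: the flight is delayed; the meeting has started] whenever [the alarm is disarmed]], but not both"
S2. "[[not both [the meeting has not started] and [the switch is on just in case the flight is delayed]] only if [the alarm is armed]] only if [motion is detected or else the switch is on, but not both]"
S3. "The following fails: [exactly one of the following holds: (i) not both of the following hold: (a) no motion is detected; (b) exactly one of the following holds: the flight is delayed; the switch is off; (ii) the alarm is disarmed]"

S1: This is ~N xor (~G -> (D nand K)).

~N = ~F = T
~G = ~F = T
D nand K = F nand F = T
~G -> (D nand K) = T -> T = T
~N xor (~G -> (D nand K)) = T xor T = F
Hence S1 is false.

S2: This is ((~K nand (N <-> D)) -> G) -> (V xor N).

~K = ~F = T
N <-> D = F <-> F = T
~K nand (N <-> D) = T nand T = F
(~K nand (N <-> D)) -> G = F -> F = T
V xor N = F xor F = F
((~K nand (N <-> D)) -> G) -> (V xor N) = T -> F = F
Thus S2 is false.

S3: In symbols: ~((~V nand (D xor ~N)) xor ~G)

~V = ~F = T
~N = ~F = T
D xor ~N = F xor T = T
~V nand (D xor ~N) = T nand T = F
~G = ~F = T
(~V nand (D xor ~N)) xor ~G = F xor T = T
~((~V nand (D xor ~N)) xor ~G) = ~T = F
Hence S3 is false.

True statements: 0 (none).

0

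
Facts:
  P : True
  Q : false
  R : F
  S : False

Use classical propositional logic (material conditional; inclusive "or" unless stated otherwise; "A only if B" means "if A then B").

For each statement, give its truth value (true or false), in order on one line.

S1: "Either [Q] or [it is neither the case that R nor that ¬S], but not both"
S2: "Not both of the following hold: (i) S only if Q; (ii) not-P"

S1 false / S2 true

S1: Formalization: Q xor (R nor ~S)

~S = ~F = T
R nor ~S = F nor T = F
Q xor (R nor ~S) = F xor F = F
Hence S1 is false.

S2: In symbols: (S -> Q) nand ~P

S -> Q = F -> F = T
~P = ~T = F
(S -> Q) nand ~P = T nand F = T
Thus S2 is true.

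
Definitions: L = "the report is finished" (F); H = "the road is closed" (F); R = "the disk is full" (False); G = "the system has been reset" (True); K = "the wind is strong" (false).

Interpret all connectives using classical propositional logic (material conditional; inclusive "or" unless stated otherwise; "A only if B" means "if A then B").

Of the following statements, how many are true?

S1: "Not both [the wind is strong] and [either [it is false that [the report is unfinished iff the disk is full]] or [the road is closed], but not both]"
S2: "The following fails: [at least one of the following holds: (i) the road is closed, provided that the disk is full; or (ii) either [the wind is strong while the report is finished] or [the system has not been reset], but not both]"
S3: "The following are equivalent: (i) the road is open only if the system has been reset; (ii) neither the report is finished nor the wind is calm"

1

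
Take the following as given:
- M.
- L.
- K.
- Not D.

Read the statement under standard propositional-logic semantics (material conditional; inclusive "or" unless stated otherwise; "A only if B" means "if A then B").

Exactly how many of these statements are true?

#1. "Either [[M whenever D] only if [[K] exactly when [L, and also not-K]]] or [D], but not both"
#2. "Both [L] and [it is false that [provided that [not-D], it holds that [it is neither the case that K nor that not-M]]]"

1

#1: Formalization: ((D → M) → (K ↔ (L ∧ ¬K))) ⊕ D

D → M = F → T = T
¬K = ¬T = F
L ∧ ¬K = T ∧ F = F
K ↔ (L ∧ ¬K) = T ↔ F = F
(D → M) → (K ↔ (L ∧ ¬K)) = T → F = F
((D → M) → (K ↔ (L ∧ ¬K))) ⊕ D = F ⊕ F = F
Thus #1 is false.

#2: In symbols: L ∧ ¬(¬D → (K ↓ ¬M))

¬D = ¬F = T
¬M = ¬T = F
K ↓ ¬M = T ↓ F = F
¬D → (K ↓ ¬M) = T → F = F
¬(¬D → (K ↓ ¬M)) = ¬F = T
L ∧ ¬(¬D → (K ↓ ¬M)) = T ∧ T = T
Thus #2 is true.

Count: 1.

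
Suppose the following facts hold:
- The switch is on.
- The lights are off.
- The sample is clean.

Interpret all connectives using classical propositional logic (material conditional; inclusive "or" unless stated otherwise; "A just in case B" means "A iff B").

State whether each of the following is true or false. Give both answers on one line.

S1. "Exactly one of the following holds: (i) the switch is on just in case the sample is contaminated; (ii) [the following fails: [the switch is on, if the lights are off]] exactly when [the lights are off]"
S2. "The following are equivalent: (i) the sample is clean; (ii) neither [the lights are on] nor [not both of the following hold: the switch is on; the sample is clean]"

S1 false / S2 true

Let P = "the switch is on" (T), R = "the sample is contaminated" (F), Q = "the lights are on" (F).

S1: Parsed as (P <-> R) xor (~(~Q -> P) <-> ~Q)

P <-> R = T <-> F = F
~Q = ~F = T
~Q -> P = T -> T = T
~(~Q -> P) = ~T = F
~Q = ~F = T
~(~Q -> P) <-> ~Q = F <-> T = F
(P <-> R) xor (~(~Q -> P) <-> ~Q) = F xor F = F
So S1 is false.

S2: This is ~R <-> (Q nor (P nand ~R)).

~R = ~F = T
~R = ~F = T
P nand ~R = T nand T = F
Q nor (P nand ~R) = F nor F = T
~R <-> (Q nor (P nand ~R)) = T <-> T = T
So S2 is true.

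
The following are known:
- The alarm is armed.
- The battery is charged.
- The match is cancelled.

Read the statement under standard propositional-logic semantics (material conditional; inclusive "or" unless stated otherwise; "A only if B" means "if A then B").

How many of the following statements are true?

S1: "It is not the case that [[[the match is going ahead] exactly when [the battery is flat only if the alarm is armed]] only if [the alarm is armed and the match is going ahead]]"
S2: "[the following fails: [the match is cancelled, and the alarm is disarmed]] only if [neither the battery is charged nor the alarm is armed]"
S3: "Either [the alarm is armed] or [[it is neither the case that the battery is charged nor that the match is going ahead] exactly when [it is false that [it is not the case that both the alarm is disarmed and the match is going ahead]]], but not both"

Let R = "the match is cancelled" (T), L = "the battery is charged" (T), P = "the alarm is armed" (T).

S1: This is ~((~R <-> (~L -> P)) -> (P & ~R)).

~R = ~T = F
~L = ~T = F
~L -> P = F -> T = T
~R <-> (~L -> P) = F <-> T = F
~R = ~T = F
P & ~R = T & F = F
(~R <-> (~L -> P)) -> (P & ~R) = F -> F = T
~((~R <-> (~L -> P)) -> (P & ~R)) = ~T = F
Thus S1 is false.

S2: This is ~(R & ~P) -> (L nor P).

~P = ~T = F
R & ~P = T & F = F
~(R & ~P) = ~F = T
L nor P = T nor T = F
~(R & ~P) -> (L nor P) = T -> F = F
Hence S2 is false.

S3: This is P xor ((L nor ~R) <-> ~(~P nand ~R)).

~R = ~T = F
L nor ~R = T nor F = F
~P = ~T = F
~R = ~T = F
~P nand ~R = F nand F = T
~(~P nand ~R) = ~T = F
(L nor ~R) <-> ~(~P nand ~R) = F <-> F = T
P xor ((L nor ~R) <-> ~(~P nand ~R)) = T xor T = F
So S3 is false.

Count: 0.

0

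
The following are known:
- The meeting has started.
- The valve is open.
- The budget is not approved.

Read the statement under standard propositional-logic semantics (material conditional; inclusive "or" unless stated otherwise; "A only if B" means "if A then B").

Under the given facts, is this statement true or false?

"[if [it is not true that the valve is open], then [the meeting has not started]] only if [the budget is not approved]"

The statement is true.

Let R = "the valve is open" (T), W = "the meeting has started" (T), K = "the budget is approved" (F).
Formalization: (¬R → ¬W) → ¬K

¬R = ¬T = F
¬W = ¬T = F
¬R → ¬W = F → F = T
¬K = ¬F = T
(¬R → ¬W) → ¬K = T → T = T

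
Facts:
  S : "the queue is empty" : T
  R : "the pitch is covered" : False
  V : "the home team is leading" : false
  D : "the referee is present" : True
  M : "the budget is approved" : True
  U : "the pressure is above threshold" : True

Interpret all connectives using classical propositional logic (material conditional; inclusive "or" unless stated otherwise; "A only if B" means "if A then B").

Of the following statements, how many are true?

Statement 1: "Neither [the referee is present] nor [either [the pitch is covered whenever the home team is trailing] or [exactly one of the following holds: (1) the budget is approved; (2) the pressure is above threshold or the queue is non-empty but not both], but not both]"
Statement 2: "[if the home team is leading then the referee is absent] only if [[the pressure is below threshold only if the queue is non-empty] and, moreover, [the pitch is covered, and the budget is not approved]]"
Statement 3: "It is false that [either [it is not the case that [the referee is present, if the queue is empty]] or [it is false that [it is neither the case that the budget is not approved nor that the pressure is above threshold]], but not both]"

Statement 1: This is D nor ((not V -> R) xor (M xor (U xor not S))).

not V = not False = True
not V -> R = True -> False = False
not S = not True = False
U xor not S = True xor False = True
M xor (U xor not S) = True xor True = False
(not V -> R) xor (M xor (U xor not S)) = False xor False = False
D nor ((not V -> R) xor (M xor (U xor not S))) = True nor False = False
Hence Statement 1 is false.

Statement 2: Formalization: (V -> not D) -> ((not U -> not S) and (R and not M))

not D = not True = False
V -> not D = False -> False = True
not U = not True = False
not S = not True = False
not U -> not S = False -> False = True
not M = not True = False
R and not M = False and False = False
(not U -> not S) and (R and not M) = True and False = False
(V -> not D) -> ((not U -> not S) and (R and not M)) = True -> False = False
Thus Statement 2 is false.

Statement 3: This is not (not (S -> D) xor not (not M nor U)).

S -> D = True -> True = True
not (S -> D) = not True = False
not M = not True = False
not M nor U = False nor True = False
not (not M nor U) = not False = True
not (S -> D) xor not (not M nor U) = False xor True = True
not (not (S -> D) xor not (not M nor U)) = not True = False
So Statement 3 is false.

Count: 0.

0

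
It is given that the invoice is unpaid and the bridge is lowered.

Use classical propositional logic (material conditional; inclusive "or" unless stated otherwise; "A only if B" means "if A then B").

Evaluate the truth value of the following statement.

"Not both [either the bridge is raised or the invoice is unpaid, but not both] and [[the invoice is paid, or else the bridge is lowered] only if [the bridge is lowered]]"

False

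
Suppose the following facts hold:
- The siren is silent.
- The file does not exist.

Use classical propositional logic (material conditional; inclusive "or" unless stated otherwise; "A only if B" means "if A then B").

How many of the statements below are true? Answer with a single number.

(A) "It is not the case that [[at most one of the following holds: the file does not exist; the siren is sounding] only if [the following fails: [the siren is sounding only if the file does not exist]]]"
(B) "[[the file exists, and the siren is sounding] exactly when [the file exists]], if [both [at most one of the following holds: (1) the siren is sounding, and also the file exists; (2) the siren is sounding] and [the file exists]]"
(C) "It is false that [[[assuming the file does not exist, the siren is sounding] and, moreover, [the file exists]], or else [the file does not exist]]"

Let Q = "the file exists" (F), P = "the siren is sounding" (F).

(A): Formalization: ¬((¬Q ↑ P) → ¬(P → ¬Q))

¬Q = ¬F = T
¬Q ↑ P = T ↑ F = T
¬Q = ¬F = T
P → ¬Q = F → T = T
¬(P → ¬Q) = ¬T = F
(¬Q ↑ P) → ¬(P → ¬Q) = T → F = F
¬((¬Q ↑ P) → ¬(P → ¬Q)) = ¬F = T
Hence (A) is true.

(B): In symbols: (((P ∧ Q) ↑ P) ∧ Q) → ((Q ∧ P) ↔ Q)

P ∧ Q = F ∧ F = F
(P ∧ Q) ↑ P = F ↑ F = T
((P ∧ Q) ↑ P) ∧ Q = T ∧ F = F
Q ∧ P = F ∧ F = F
(Q ∧ P) ↔ Q = F ↔ F = T
(((P ∧ Q) ↑ P) ∧ Q) → ((Q ∧ P) ↔ Q) = F → T = T
Hence (B) is true.

(C): Parsed as ¬(((¬Q → P) ∧ Q) ∨ ¬Q)

¬Q = ¬F = T
¬Q → P = T → F = F
(¬Q → P) ∧ Q = F ∧ F = F
¬Q = ¬F = T
((¬Q → P) ∧ Q) ∨ ¬Q = F ∨ T = T
¬(((¬Q → P) ∧ Q) ∨ ¬Q) = ¬T = F
Thus (C) is false.

True statements: 2 ((A), (B)).

2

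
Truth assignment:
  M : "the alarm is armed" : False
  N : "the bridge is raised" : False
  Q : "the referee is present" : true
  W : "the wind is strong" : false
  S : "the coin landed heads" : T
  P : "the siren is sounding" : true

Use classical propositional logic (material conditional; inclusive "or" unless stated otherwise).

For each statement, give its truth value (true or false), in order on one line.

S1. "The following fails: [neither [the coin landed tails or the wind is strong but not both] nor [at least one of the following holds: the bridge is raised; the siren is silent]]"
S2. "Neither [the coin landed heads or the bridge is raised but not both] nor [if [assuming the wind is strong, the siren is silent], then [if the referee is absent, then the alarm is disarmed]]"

S1 F / S2 F

S1: In symbols: not ((not S xor W) nor (N or not P))

not S = not True = False
not S xor W = False xor False = False
not P = not True = False
N or not P = False or False = False
(not S xor W) nor (N or not P) = False nor False = True
not ((not S xor W) nor (N or not P)) = not True = False
Hence S1 is false.

S2: Formalization: (S xor N) nor ((W -> not P) -> (not Q -> not M))

S xor N = True xor False = True
not P = not True = False
W -> not P = False -> False = True
not Q = not True = False
not M = not False = True
not Q -> not M = False -> True = True
(W -> not P) -> (not Q -> not M) = True -> True = True
(S xor N) nor ((W -> not P) -> (not Q -> not M)) = True nor True = False
Thus S2 is false.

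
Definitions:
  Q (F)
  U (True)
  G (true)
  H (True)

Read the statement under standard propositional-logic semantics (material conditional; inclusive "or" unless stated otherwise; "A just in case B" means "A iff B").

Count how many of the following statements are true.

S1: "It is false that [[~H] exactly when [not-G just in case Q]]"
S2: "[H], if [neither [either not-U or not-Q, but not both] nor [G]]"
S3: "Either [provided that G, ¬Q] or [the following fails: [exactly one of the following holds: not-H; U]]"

3

S1: This is ~(~H <-> (~G <-> Q)).

~H = ~T = F
~G = ~T = F
~G <-> Q = F <-> F = T
~H <-> (~G <-> Q) = F <-> T = F
~(~H <-> (~G <-> Q)) = ~F = T
Hence S1 is true.

S2: In symbols: ((~U xor ~Q) nor G) -> H

~U = ~T = F
~Q = ~F = T
~U xor ~Q = F xor T = T
(~U xor ~Q) nor G = T nor T = F
((~U xor ~Q) nor G) -> H = F -> T = T
Hence S2 is true.

S3: Formalization: (G -> ~Q) | ~(~H xor U)

~Q = ~F = T
G -> ~Q = T -> T = T
~H = ~T = F
~H xor U = F xor T = T
~(~H xor U) = ~T = F
(G -> ~Q) | ~(~H xor U) = T | F = T
Thus S3 is true.

True statements: 3 (S1, S2, S3).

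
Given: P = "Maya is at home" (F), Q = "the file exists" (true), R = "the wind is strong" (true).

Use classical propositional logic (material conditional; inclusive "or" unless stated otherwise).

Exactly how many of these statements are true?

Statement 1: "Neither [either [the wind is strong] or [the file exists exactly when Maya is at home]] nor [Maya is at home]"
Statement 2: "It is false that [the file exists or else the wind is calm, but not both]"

Statement 1: Formalization: (R | (Q <-> P)) nor P

Q <-> P = T <-> F = F
R | (Q <-> P) = T | F = T
(R | (Q <-> P)) nor P = T nor F = F
So Statement 1 is false.

Statement 2: Formalization: ~(Q xor ~R)

~R = ~T = F
Q xor ~R = T xor F = T
~(Q xor ~R) = ~T = F
Thus Statement 2 is false.

0 of the 2 statements are true (none).

0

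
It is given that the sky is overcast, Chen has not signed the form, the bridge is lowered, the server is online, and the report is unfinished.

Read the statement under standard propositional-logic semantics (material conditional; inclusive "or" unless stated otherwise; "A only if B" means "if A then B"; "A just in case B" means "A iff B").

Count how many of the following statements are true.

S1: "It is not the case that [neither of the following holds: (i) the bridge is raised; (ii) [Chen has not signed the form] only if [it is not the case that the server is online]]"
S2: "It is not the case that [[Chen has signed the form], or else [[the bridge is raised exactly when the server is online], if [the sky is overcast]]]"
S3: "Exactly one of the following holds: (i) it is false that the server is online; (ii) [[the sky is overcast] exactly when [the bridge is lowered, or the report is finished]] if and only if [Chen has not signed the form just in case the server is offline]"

1

Let R = "the bridge is raised" (False), Q = "Chen has signed the form" (False), S = "the server is online" (True), P = "the sky is overcast" (True), U = "the report is finished" (False).

S1: Formalization: not (R nor (not Q -> not S))

not Q = not False = True
not S = not True = False
not Q -> not S = True -> False = False
R nor (not Q -> not S) = False nor False = True
not (R nor (not Q -> not S)) = not True = False
Hence S1 is false.

S2: In symbols: not (Q or (P -> (R iff S)))

R iff S = False iff True = False
P -> (R iff S) = True -> False = False
Q or (P -> (R iff S)) = False or False = False
not (Q or (P -> (R iff S))) = not False = True
So S2 is true.

S3: Formalization: not S xor ((P iff (not R or U)) iff (not Q iff not S))

not S = not True = False
not R = not False = True
not R or U = True or False = True
P iff (not R or U) = True iff True = True
not Q = not False = True
not S = not True = False
not Q iff not S = True iff False = False
(P iff (not R or U)) iff (not Q iff not S) = True iff False = False
not S xor ((P iff (not R or U)) iff (not Q iff not S)) = False xor False = False
Hence S3 is false.

Count: 1.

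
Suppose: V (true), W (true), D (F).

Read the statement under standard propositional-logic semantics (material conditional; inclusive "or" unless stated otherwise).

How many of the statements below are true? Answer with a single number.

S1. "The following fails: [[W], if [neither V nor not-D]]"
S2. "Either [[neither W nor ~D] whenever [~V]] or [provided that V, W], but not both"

0

S1: Formalization: ~((V nor ~D) -> W)

~D = ~F = T
V nor ~D = T nor T = F
(V nor ~D) -> W = F -> T = T
~((V nor ~D) -> W) = ~T = F
Hence S1 is false.

S2: In symbols: (~V -> (W nor ~D)) xor (V -> W)

~V = ~T = F
~D = ~F = T
W nor ~D = T nor T = F
~V -> (W nor ~D) = F -> F = T
V -> W = T -> T = T
(~V -> (W nor ~D)) xor (V -> W) = T xor T = F
Thus S2 is false.

True statements: 0 (none).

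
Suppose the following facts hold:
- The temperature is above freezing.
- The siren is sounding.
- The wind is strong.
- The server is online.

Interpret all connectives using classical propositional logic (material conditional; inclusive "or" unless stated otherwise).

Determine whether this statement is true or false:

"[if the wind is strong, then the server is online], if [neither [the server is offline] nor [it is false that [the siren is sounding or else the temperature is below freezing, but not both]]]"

The statement is true.

Let V = "the server is online" (T), G = "the siren is sounding" (T), M = "the temperature is below freezing" (F), R = "the wind is strong" (T).
In symbols: (~V nor ~(G xor M)) -> (R -> V)

~V = ~T = F
G xor M = T xor F = T
~(G xor M) = ~T = F
~V nor ~(G xor M) = F nor F = T
R -> V = T -> T = T
(~V nor ~(G xor M)) -> (R -> V) = T -> T = T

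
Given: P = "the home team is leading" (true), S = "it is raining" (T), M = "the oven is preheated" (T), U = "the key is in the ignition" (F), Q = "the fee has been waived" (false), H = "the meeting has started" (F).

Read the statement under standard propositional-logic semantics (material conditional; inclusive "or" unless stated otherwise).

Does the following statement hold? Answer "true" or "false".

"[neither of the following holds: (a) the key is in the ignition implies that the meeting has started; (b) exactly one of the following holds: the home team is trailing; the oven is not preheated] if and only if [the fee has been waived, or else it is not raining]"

True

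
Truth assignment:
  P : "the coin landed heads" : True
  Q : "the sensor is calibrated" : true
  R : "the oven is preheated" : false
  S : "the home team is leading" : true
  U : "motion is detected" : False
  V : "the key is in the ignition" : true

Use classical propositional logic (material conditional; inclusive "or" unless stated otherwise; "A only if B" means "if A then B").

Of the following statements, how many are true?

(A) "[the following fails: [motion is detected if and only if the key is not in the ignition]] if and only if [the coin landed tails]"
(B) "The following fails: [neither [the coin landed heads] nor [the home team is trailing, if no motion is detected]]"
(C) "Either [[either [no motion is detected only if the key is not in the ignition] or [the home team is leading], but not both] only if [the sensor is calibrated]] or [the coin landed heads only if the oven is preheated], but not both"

(A): In symbols: ~(U <-> ~V) <-> ~P

~V = ~T = F
U <-> ~V = F <-> F = T
~(U <-> ~V) = ~T = F
~P = ~T = F
~(U <-> ~V) <-> ~P = F <-> F = T
So (A) is true.

(B): This is ~(P nor (~U -> ~S)).

~U = ~F = T
~S = ~T = F
~U -> ~S = T -> F = F
P nor (~U -> ~S) = T nor F = F
~(P nor (~U -> ~S)) = ~F = T
So (B) is true.

(C): In symbols: (((~U -> ~V) xor S) -> Q) xor (P -> R)

~U = ~F = T
~V = ~T = F
~U -> ~V = T -> F = F
(~U -> ~V) xor S = F xor T = T
((~U -> ~V) xor S) -> Q = T -> T = T
P -> R = T -> F = F
(((~U -> ~V) xor S) -> Q) xor (P -> R) = T xor F = T
Hence (C) is true.

True statements: 3 ((A), (B), (C)).

3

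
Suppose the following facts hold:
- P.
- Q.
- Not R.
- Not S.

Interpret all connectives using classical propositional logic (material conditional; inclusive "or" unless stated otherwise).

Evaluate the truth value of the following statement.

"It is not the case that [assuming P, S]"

The statement is true.

In symbols: not (P -> S)

P -> S = True -> False = False
not (P -> S) = not False = True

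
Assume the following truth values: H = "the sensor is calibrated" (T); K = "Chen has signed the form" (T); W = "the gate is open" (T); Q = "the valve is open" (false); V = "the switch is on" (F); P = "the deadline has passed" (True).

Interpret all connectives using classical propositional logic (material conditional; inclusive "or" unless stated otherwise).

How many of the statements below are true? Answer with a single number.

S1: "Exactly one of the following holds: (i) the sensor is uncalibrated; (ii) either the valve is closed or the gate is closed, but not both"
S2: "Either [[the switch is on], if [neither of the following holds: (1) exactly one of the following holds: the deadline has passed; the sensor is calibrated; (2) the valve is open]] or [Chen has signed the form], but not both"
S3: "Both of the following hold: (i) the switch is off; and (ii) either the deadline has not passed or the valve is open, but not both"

2

S1: Parsed as ¬H ⊕ (¬Q ⊕ ¬W)

¬H = ¬T = F
¬Q = ¬F = T
¬W = ¬T = F
¬Q ⊕ ¬W = T ⊕ F = T
¬H ⊕ (¬Q ⊕ ¬W) = F ⊕ T = T
Hence S1 is true.

S2: This is (((P ⊕ H) ↓ Q) → V) ⊕ K.

P ⊕ H = T ⊕ T = F
(P ⊕ H) ↓ Q = F ↓ F = T
((P ⊕ H) ↓ Q) → V = T → F = F
(((P ⊕ H) ↓ Q) → V) ⊕ K = F ⊕ T = T
Thus S2 is true.

S3: This is ¬V ∧ (¬P ⊕ Q).

¬V = ¬F = T
¬P = ¬T = F
¬P ⊕ Q = F ⊕ F = F
¬V ∧ (¬P ⊕ Q) = T ∧ F = F
So S3 is false.

True statements: 2.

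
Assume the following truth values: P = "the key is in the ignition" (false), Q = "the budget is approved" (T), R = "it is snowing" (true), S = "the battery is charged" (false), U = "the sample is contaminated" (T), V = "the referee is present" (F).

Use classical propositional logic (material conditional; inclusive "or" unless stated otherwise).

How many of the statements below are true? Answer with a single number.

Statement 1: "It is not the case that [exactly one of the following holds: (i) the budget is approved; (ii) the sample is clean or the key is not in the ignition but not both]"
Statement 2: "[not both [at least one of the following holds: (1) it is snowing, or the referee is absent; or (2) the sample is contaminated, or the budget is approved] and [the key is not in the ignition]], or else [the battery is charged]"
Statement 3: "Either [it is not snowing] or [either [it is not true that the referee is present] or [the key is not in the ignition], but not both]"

1

Statement 1: Formalization: not (Q xor (not U xor not P))

not U = not True = False
not P = not False = True
not U xor not P = False xor True = True
Q xor (not U xor not P) = True xor True = False
not (Q xor (not U xor not P)) = not False = True
Hence Statement 1 is true.

Statement 2: Parsed as (((R or not V) or (U or Q)) nand not P) or S

not V = not False = True
R or not V = True or True = True
U or Q = True or True = True
(R or not V) or (U or Q) = True or True = True
not P = not False = True
((R or not V) or (U or Q)) nand not P = True nand True = False
(((R or not V) or (U or Q)) nand not P) or S = False or False = False
Hence Statement 2 is false.

Statement 3: In symbols: not R or (not V xor not P)

not R = not True = False
not V = not False = True
not P = not False = True
not V xor not P = True xor True = False
not R or (not V xor not P) = False or False = False
So Statement 3 is false.

Count: 1.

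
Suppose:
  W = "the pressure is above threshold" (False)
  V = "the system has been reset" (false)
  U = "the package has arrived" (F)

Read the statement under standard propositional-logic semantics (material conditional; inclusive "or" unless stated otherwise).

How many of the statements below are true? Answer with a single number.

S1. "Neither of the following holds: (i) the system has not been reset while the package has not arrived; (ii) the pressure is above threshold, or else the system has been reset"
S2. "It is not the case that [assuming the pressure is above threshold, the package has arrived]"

0

S1: Parsed as (~V & ~U) nor (W | V)

~V = ~F = T
~U = ~F = T
~V & ~U = T & T = T
W | V = F | F = F
(~V & ~U) nor (W | V) = T nor F = F
So S1 is false.

S2: In symbols: ~(W -> U)

W -> U = F -> F = T
~(W -> U) = ~T = F
Thus S2 is false.

Count: 0.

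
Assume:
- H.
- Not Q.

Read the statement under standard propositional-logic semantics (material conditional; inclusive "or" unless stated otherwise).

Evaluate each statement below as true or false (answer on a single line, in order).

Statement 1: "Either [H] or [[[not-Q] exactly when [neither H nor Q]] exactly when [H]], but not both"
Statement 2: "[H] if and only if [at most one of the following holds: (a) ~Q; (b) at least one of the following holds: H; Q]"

Statement 1 T / Statement 2 F

Statement 1: Formalization: H xor ((not Q iff (H nor Q)) iff H)

not Q = not False = True
H nor Q = True nor False = False
not Q iff (H nor Q) = True iff False = False
(not Q iff (H nor Q)) iff H = False iff True = False
H xor ((not Q iff (H nor Q)) iff H) = True xor False = True
So Statement 1 is true.

Statement 2: In symbols: H iff (not Q nand (H or Q))

not Q = not False = True
H or Q = True or False = True
not Q nand (H or Q) = True nand True = False
H iff (not Q nand (H or Q)) = True iff False = False
Thus Statement 2 is false.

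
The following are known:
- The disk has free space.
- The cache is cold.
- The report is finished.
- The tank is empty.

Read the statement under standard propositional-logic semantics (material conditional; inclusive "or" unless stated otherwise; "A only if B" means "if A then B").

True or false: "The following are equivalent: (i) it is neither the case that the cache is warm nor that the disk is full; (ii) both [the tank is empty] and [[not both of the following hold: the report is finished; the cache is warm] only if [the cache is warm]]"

Let W = "the cache is warm" (F), P = "the disk is full" (F), N = "the tank is full" (F), S = "the report is finished" (T).
Parsed as (W ↓ P) ↔ (¬N ∧ ((S ↑ W) → W))

W ↓ P = F ↓ F = T
¬N = ¬F = T
S ↑ W = T ↑ F = T
(S ↑ W) → W = T → F = F
¬N ∧ ((S ↑ W) → W) = T ∧ F = F
(W ↓ P) ↔ (¬N ∧ ((S ↑ W) → W)) = T ↔ F = F

False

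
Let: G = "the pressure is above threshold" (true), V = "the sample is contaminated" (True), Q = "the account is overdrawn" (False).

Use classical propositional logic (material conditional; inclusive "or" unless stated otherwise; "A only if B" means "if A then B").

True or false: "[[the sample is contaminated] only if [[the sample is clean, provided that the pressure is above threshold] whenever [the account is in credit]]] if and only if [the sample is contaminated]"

This is (V → (¬Q → (G → ¬V))) ↔ V.

¬Q = ¬F = T
¬V = ¬T = F
G → ¬V = T → F = F
¬Q → (G → ¬V) = T → F = F
V → (¬Q → (G → ¬V)) = T → F = F
(V → (¬Q → (G → ¬V))) ↔ V = F ↔ T = F

False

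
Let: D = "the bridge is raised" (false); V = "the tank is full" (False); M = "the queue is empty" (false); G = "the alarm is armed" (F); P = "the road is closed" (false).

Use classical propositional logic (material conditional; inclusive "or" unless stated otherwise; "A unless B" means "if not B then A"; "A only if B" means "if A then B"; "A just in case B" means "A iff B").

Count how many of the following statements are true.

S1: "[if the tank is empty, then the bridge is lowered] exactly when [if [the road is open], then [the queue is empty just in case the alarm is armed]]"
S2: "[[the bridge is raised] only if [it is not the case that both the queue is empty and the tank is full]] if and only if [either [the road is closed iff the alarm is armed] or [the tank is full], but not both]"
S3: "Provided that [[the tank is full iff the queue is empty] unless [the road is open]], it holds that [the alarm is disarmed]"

3

S1: In symbols: (¬V → ¬D) ↔ (¬P → (M ↔ G))

¬V = ¬F = T
¬D = ¬F = T
¬V → ¬D = T → T = T
¬P = ¬F = T
M ↔ G = F ↔ F = T
¬P → (M ↔ G) = T → T = T
(¬V → ¬D) ↔ (¬P → (M ↔ G)) = T ↔ T = T
Hence S1 is true.

S2: Parsed as (D → (M ↑ V)) ↔ ((P ↔ G) ⊕ V)

M ↑ V = F ↑ F = T
D → (M ↑ V) = F → T = T
P ↔ G = F ↔ F = T
(P ↔ G) ⊕ V = T ⊕ F = T
(D → (M ↑ V)) ↔ ((P ↔ G) ⊕ V) = T ↔ T = T
So S2 is true.

S3: In symbols: ((V ↔ M) ∨ ¬P) → ¬G

V ↔ M = F ↔ F = T
¬P = ¬F = T
(V ↔ M) ∨ ¬P = T ∨ T = T
¬G = ¬F = T
((V ↔ M) ∨ ¬P) → ¬G = T → T = T
So S3 is true.

True statements: 3 (S1, S2, S3).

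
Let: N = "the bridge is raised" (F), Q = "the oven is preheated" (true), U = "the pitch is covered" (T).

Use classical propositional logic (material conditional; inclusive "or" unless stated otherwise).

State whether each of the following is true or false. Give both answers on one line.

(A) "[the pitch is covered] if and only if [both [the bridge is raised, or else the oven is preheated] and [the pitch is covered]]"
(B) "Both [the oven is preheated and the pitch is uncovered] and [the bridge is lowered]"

(A) T; (B) F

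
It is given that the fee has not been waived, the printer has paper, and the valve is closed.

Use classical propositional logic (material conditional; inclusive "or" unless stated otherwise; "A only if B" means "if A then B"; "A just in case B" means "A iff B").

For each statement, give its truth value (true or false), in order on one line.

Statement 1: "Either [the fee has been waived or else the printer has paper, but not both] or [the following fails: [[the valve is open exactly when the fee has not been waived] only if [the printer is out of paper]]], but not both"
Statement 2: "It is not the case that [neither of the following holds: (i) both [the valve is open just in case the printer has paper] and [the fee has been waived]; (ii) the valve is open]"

Let R = "the fee has been waived" (False), N = "the printer has paper" (True), M = "the valve is open" (False).

Statement 1: Formalization: (R xor N) xor not ((M iff not R) -> not N)

R xor N = False xor True = True
not R = not False = True
M iff not R = False iff True = False
not N = not True = False
(M iff not R) -> not N = False -> False = True
not ((M iff not R) -> not N) = not True = False
(R xor N) xor not ((M iff not R) -> not N) = True xor False = True
Thus Statement 1 is true.

Statement 2: In symbols: not (((M iff N) and R) nor M)

M iff N = False iff True = False
(M iff N) and R = False and False = False
((M iff N) and R) nor M = False nor False = True
not (((M iff N) and R) nor M) = not True = False
Thus Statement 2 is false.

Statement 1 True / Statement 2 False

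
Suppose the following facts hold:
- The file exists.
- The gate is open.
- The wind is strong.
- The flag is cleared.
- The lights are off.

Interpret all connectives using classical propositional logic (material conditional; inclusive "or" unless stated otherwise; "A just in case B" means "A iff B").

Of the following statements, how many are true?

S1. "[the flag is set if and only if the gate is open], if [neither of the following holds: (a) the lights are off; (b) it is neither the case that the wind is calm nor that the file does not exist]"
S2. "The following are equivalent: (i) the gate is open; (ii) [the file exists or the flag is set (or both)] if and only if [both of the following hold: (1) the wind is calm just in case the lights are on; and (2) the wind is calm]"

1

Let U = "the lights are on" (False), R = "the wind is strong" (True), P = "the file exists" (True), S = "the flag is set" (False), Q = "the gate is open" (True).

S1: Formalization: (not U nor (not R nor not P)) -> (S iff Q)

not U = not False = True
not R = not True = False
not P = not True = False
not R nor not P = False nor False = True
not U nor (not R nor not P) = True nor True = False
S iff Q = False iff True = False
(not U nor (not R nor not P)) -> (S iff Q) = False -> False = True
Hence S1 is true.

S2: In symbols: Q iff ((P or S) iff ((not R iff U) and not R))

P or S = True or False = True
not R = not True = False
not R iff U = False iff False = True
not R = not True = False
(not R iff U) and not R = True and False = False
(P or S) iff ((not R iff U) and not R) = True iff False = False
Q iff ((P or S) iff ((not R iff U) and not R)) = True iff False = False
So S2 is false.

True statements: 1 (S1).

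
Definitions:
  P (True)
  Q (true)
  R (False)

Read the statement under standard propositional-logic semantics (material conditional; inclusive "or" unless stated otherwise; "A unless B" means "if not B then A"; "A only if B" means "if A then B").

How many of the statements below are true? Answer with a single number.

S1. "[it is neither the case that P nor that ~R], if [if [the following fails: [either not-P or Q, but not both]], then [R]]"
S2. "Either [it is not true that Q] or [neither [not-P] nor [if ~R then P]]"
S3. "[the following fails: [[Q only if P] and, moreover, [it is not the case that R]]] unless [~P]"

0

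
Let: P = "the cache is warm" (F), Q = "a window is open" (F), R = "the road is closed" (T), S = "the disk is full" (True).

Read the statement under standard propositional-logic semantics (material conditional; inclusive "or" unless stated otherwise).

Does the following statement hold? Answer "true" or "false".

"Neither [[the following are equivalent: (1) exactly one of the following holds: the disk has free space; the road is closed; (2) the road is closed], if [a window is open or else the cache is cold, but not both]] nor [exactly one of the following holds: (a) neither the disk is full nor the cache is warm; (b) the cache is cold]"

False.

Values: Q=F, P=F, S=T, R=T.
In symbols: ((Q xor ~P) -> ((~S xor R) <-> R)) nor ((S nor P) xor ~P)

~P = ~F = T
Q xor ~P = F xor T = T
~S = ~T = F
~S xor R = F xor T = T
(~S xor R) <-> R = T <-> T = T
(Q xor ~P) -> ((~S xor R) <-> R) = T -> T = T
S nor P = T nor F = F
~P = ~F = T
(S nor P) xor ~P = F xor T = T
((Q xor ~P) -> ((~S xor R) <-> R)) nor ((S nor P) xor ~P) = T nor T = F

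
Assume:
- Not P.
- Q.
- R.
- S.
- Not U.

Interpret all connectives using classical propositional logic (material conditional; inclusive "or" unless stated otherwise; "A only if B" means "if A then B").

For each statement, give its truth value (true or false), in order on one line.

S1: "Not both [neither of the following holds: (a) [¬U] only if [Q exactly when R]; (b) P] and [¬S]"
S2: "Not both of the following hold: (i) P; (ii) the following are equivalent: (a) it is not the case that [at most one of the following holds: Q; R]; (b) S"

S1 true; S2 true

S1: In symbols: ((¬U → (Q ↔ R)) ↓ P) ↑ ¬S

¬U = ¬F = T
Q ↔ R = T ↔ T = T
¬U → (Q ↔ R) = T → T = T
(¬U → (Q ↔ R)) ↓ P = T ↓ F = F
¬S = ¬T = F
((¬U → (Q ↔ R)) ↓ P) ↑ ¬S = F ↑ F = T
Hence S1 is true.

S2: Parsed as P ↑ (¬(Q ↑ R) ↔ S)

Q ↑ R = T ↑ T = F
¬(Q ↑ R) = ¬F = T
¬(Q ↑ R) ↔ S = T ↔ T = T
P ↑ (¬(Q ↑ R) ↔ S) = F ↑ T = T
Hence S2 is true.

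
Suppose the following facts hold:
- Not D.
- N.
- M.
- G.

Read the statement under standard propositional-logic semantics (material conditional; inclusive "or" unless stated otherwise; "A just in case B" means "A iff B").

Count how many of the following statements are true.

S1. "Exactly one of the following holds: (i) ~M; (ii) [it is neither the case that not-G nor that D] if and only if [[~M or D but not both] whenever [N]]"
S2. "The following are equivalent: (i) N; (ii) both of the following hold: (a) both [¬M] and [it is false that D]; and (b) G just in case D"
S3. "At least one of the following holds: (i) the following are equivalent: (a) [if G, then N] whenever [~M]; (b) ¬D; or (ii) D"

S1: Parsed as ¬M ⊕ ((¬G ↓ D) ↔ (N → (¬M ⊕ D)))

¬M = ¬T = F
¬G = ¬T = F
¬G ↓ D = F ↓ F = T
¬M = ¬T = F
¬M ⊕ D = F ⊕ F = F
N → (¬M ⊕ D) = T → F = F
(¬G ↓ D) ↔ (N → (¬M ⊕ D)) = T ↔ F = F
¬M ⊕ ((¬G ↓ D) ↔ (N → (¬M ⊕ D))) = F ⊕ F = F
So S1 is false.

S2: Formalization: N ↔ ((¬M ∧ ¬D) ∧ (G ↔ D))

¬M = ¬T = F
¬D = ¬F = T
¬M ∧ ¬D = F ∧ T = F
G ↔ D = T ↔ F = F
(¬M ∧ ¬D) ∧ (G ↔ D) = F ∧ F = F
N ↔ ((¬M ∧ ¬D) ∧ (G ↔ D)) = T ↔ F = F
Hence S2 is false.

S3: Parsed as ((¬M → (G → N)) ↔ ¬D) ∨ D

¬M = ¬T = F
G → N = T → T = T
¬M → (G → N) = F → T = T
¬D = ¬F = T
(¬M → (G → N)) ↔ ¬D = T ↔ T = T
((¬M → (G → N)) ↔ ¬D) ∨ D = T ∨ F = T
So S3 is true.

1 of the 3 statements is true.

1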